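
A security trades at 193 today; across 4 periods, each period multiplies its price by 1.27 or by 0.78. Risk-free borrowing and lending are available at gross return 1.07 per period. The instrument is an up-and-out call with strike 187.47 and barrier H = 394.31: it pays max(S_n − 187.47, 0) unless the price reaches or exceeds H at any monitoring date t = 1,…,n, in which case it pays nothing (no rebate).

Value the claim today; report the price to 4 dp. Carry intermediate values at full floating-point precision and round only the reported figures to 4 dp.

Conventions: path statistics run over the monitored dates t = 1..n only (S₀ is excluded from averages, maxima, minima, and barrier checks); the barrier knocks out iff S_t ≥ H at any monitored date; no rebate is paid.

Set p* = 0.5918 (from d < R < u); the path-dependent value is the discounted p*-expectation over all price paths.
Enumerate all 2^4 = 16 price paths (U = up ×1.27, D = down ×0.78); each path with k up-moves has probability p*^k·(1−p*)^(4−k).
DDDD: M=150.5400, payoff=0.0000, prob=0.027755
UDDD: M=245.1100, payoff=0.0000, prob=0.040244
DUDD: M=191.1858, payoff=0.0000, prob=0.040244
UUDD: M=311.2897, payoff=1.9187, prob=0.058354
DDUD: M=150.5400, payoff=0.0000, prob=0.040244
UDUD: M=245.1100, payoff=1.9187, prob=0.058354
DUUD: M=242.8060, payoff=1.9187, prob=0.058354
UUUD: M=395.3379, payoff=0.0000, prob=0.084614
DDDU: M=150.5400, payoff=0.0000, prob=0.040244
UDDU: M=245.1100, payoff=1.9187, prob=0.058354
DUDU: M=191.1858, payoff=1.9187, prob=0.058354
UUDU: M=311.2897, payoff=120.8936, prob=0.084614
DDUU: M=189.3887, payoff=1.9187, prob=0.058354
UDUU: M=308.3636, payoff=120.8936, prob=0.084614
DUUU: M=308.3636, payoff=120.8936, prob=0.084614
UUUU: M=502.0792, payoff=0.0000, prob=0.122690
Price = Σ prob·payoff / R^4 = 31.359455 / 1.310796 = 23.9240

price = 23.9240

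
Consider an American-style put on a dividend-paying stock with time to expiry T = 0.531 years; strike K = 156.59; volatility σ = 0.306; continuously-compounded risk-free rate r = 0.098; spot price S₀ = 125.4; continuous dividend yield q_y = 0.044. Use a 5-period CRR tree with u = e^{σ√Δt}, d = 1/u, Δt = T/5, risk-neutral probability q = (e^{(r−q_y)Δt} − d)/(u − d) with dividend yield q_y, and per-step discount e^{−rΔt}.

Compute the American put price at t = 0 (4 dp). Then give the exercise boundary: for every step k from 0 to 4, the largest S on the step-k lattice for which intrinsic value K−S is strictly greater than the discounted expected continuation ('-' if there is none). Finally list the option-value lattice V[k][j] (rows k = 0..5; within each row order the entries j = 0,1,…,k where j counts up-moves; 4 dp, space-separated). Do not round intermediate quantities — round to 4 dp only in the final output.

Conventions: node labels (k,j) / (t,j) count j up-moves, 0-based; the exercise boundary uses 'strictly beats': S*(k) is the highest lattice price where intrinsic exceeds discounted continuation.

price = 31.7419
boundary = - 113.4984 125.4000 113.4984 125.4000
tree:
31.7419
43.0916 21.2260
53.8637 31.1900 11.8561
63.6134 43.0916 19.7307 4.3489
72.4378 53.8637 31.1900 8.8575 0.0000
80.4246 63.6134 43.0916 18.0403 0.0000 0.0000

params: Δt=0.10620 u=1.10486 d=0.90509 q=0.50388 e^(-rΔt)=0.98965
t_5 payoffs: 80.4246 63.6134 43.0916 18.0403 0.0000 0.0000
t_4: node(4,0) S=84.1522 payoff=72.4378 vs cont=71.2088 → 72.4378 [stop]  node(4,1) S=102.7263 payoff=53.8637 vs cont=52.7213 → 53.8637 [stop]  node(4,2) S=125.4000 payoff=31.1900 vs cont=30.1533 → 31.1900 [stop]  node(4,3) S=153.0783 payoff=3.5117 vs cont=8.8575 → 8.8575 [wait]  node(4,4) S=186.8657 payoff=0.0000 vs cont=0.0000 → 0.0000 [wait]  ⇒ S*(4)=125.4000
t_3: node(3,0) S=92.9766 payoff=63.6134 vs cont=62.4256 → 63.6134 [stop]  node(3,1) S=113.4984 payoff=43.0916 vs cont=41.9995 → 43.0916 [stop]  node(3,2) S=138.5497 payoff=18.0403 vs cont=19.7307 → 19.7307 [wait]  node(3,3) S=169.1303 payoff=0.0000 vs cont=4.3489 → 4.3489 [wait]  ⇒ S*(3)=113.4984
t_2: node(2,0) S=102.7263 payoff=53.8637 vs cont=52.7213 → 53.8637 [stop]  node(2,1) S=125.4000 payoff=31.1900 vs cont=30.9962 → 31.1900 [stop]  node(2,2) S=153.0783 payoff=3.5117 vs cont=11.8561 → 11.8561 [wait]  ⇒ S*(2)=125.4000
t_1: node(1,0) S=113.4984 payoff=43.0916 vs cont=41.9995 → 43.0916 [stop]  node(1,1) S=138.5497 payoff=18.0403 vs cont=21.2260 → 21.2260 [wait]  ⇒ S*(1)=113.4984
t_0: node(0,0) S=125.4000 payoff=31.1900 vs cont=31.7419 → 31.7419 [wait]  ⇒ S*(0)=-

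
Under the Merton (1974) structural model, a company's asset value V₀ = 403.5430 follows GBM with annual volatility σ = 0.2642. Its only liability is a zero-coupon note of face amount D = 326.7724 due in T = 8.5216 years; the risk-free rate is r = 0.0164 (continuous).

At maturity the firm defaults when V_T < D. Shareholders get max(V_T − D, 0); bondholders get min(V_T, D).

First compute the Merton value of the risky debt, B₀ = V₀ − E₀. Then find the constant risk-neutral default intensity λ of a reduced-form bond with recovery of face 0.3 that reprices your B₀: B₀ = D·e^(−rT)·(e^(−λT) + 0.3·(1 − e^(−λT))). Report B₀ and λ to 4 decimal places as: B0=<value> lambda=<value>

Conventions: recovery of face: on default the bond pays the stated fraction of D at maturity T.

B0=230.7557 lambda=0.0367

Equity is a call on the firm's assets struck at D = 326.7724:
d₁ = [ln(V₀/D) + (r + σ²/2)T] / (σ√T)
   = [ln(403.5430/326.7724) + (0.0164 + 0.5·0.2642²)·8.5216] / (0.2642·√8.5216)
   = [0.211019 + 0.437165] / 0.771247 = 0.840437
d₂ = d₁ − σ√T = 0.840437 − 0.771247 = 0.069190
N(d₁) = 0.799668,  N(d₂) = 0.527581,  e^(−rT) = 0.869572
E₀ = V₀·N(d₁) − D·e^(−rT)·N(d₂)
   = 403.5430·0.799668 − 326.7724·0.869572·0.527581 = 172.787327
B₀ = V₀ − E₀ = 403.5430 − 172.787327 = 230.755673
e^(−λT) = (B₀·e^(rT)/D − 0.3)/(1 − 0.3) = (230.7557·1.149991/326.7724 − 0.3)/0.7 = 0.73155020
λ = −ln(0.73155020)/8.5216 = 0.036682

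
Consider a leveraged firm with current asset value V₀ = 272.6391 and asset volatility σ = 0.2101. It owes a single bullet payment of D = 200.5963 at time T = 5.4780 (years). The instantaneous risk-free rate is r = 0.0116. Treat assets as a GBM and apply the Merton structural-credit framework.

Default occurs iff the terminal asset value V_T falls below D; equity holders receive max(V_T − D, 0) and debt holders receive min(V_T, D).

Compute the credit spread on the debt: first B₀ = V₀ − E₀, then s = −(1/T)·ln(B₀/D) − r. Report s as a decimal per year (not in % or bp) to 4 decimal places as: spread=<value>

spread=0.0144

With assets at 272.6391 and a single debt payment of 200.5963 at 5.4780 years:
d₁ = [ln(V₀/D) + (r + σ²/2)T] / (σ√T)
   = [ln(272.6391/200.5963) + (0.0116 + 0.5·0.2101²)·5.4780] / (0.2101·√5.4780)
   = [0.306855 + 0.184450] / 0.491742 = 0.999110
d₂ = d₁ − σ√T = 0.999110 − 0.491742 = 0.507369
N(d₁) = 0.841129,  N(d₂) = 0.694052,  e^(−rT) = 0.938432
E₀ = V₀·N(d₁) − D·e^(−rT)·N(d₂)
   = 272.6391·0.841129 − 200.5963·0.938432·0.694052 = 98.672262
B₀ = V₀ − E₀ = 272.6391 − 98.672262 = 173.966838
spread = −(1/T)·ln(B₀/D) − r = −(1/5.4780)·ln(173.966838/200.5963) − 0.0116 = 0.01440032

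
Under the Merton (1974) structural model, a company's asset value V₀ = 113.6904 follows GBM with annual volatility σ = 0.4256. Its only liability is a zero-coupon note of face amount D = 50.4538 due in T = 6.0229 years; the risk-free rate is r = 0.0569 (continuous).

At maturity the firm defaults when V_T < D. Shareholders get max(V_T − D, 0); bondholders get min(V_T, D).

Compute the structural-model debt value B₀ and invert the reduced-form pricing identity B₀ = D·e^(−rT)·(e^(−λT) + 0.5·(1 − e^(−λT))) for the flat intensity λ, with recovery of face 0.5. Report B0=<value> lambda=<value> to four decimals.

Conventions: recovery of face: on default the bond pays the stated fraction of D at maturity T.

B0=31.6794 lambda=0.0436

Apply the equity-as-call identities (strike 50.4538, horizon 6.0229 years):
d₁ = [ln(V₀/D) + (r + σ²/2)T] / (σ√T)
   = [ln(113.6904/50.4538) + (0.0569 + 0.5·0.4256²)·6.0229] / (0.4256·√6.0229)
   = [0.812421 + 0.888183] / 1.044490 = 1.628166
d₂ = d₁ − σ√T = 1.628166 − 1.044490 = 0.583676
N(d₁) = 0.948255,  N(d₂) = 0.720281,  e^(−rT) = 0.709849
E₀ = V₀·N(d₁) − D·e^(−rT)·N(d₂)
   = 113.6904·0.948255 − 50.4538·0.709849·0.720281 = 82.010957
B₀ = V₀ − E₀ = 113.6904 − 82.010957 = 31.679443
e^(−λT) = (B₀·e^(rT)/D − 0.5)/(1 − 0.5) = (31.6794·1.408750/50.4538 − 0.5)/0.5 = 0.76907843
λ = −ln(0.76907843)/6.0229 = 0.043594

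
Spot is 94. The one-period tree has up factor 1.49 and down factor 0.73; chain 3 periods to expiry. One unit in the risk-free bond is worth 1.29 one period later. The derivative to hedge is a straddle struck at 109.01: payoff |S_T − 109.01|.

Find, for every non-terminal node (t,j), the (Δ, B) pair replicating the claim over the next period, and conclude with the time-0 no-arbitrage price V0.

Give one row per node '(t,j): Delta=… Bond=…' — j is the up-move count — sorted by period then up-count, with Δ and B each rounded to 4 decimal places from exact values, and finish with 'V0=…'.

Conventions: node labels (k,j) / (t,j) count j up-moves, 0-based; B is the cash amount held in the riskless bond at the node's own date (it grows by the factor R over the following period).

Risk-neutral probability p* = (R−d)/(u−d) = (1.29−0.73)/(1.49−0.73) = 0.7368.
Terminal payoffs: V(3,0)=72.4424, V(3,1)=34.3720, V(3,2)=43.3333, V(3,3)=201.9372
  t=2,j=0: stock 50.0926 → up 74.6380 (V=34.3720), down 36.5676 (V=72.4424). Price 34.4113; hedge Δ=-1.0000, bond B=84.5039.
  t=2,j=1: stock 102.2438 → up 152.3433 (V=43.3333), down 74.6380 (V=34.3720). Price 31.7636; hedge Δ=0.1153, bond B=19.9725.
  t=2,j=2: stock 208.6894 → up 310.9472 (V=201.9372), down 152.3433 (V=43.3333). Price 124.1855; hedge Δ=1.0000, bond B=-84.5039.
  t=1,j=0: stock 68.6200 → up 102.2438 (V=31.7636), down 50.0926 (V=34.4113). Price 25.1631; hedge Δ=-0.0508, bond B=28.6469.
  t=1,j=1: stock 140.0600 → up 208.6894 (V=124.1855), down 102.2438 (V=31.7636). Price 77.4139; hedge Δ=0.8683, bond B=-44.1939.
  t=0,j=0: stock 94.0000 → up 140.0600 (V=77.4139), down 68.6200 (V=25.1631). Price 49.3517; hedge Δ=0.7314, bond B=-19.3994.
Verification: the root portfolio costs Δ(0,0)·S0 + B(0,0) = 49.3517, matching V0.

(0,0): Delta=0.7314 Bond=-19.3994
(1,0): Delta=-0.0508 Bond=28.6469
(1,1): Delta=0.8683 Bond=-44.1939
(2,0): Delta=-1.0000 Bond=84.5039
(2,1): Delta=0.1153 Bond=19.9725
(2,2): Delta=1.0000 Bond=-84.5039
V0=49.3517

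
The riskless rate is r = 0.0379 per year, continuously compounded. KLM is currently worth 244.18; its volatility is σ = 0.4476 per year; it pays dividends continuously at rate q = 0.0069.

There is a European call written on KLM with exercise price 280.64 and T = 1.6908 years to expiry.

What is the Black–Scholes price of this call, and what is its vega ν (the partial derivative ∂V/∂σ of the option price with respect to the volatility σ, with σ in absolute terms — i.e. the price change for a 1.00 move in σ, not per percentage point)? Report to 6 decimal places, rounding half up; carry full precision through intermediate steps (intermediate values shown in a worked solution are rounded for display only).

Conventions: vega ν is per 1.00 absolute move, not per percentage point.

σ√T = 0.4476·√1.6908 = 0.582018
d₁ = (ln(S/K) + (r−q+σ²/2)T) / (σ√T) = (ln(244.18/280.64) + (0.0379−0.0069+0.4476²/2)·1.6908) / 0.582018 = (-0.139167 + 0.221787) / 0.582018 = 0.141955
d₂ = d₁ − σ√T = 0.141955 − 0.582018 = -0.440063
e^{−rT} = 0.937929
e^{−qT} = 0.988401
N(d₁) = 0.556442,  N(d₂) = 0.329946
Call price V = S·e^{−qT}·N(d₁) − K·e^{−rT}·N(d₂) = 134.296075 − 86.848406 = 47.447669
φ(d₁) = (1/√(2π))·e^{−d₁²/2} = 0.394943
ν = S·e^{−qT}·φ(d₁)·√T = 123.943517

price = 47.447669
ν = 123.943517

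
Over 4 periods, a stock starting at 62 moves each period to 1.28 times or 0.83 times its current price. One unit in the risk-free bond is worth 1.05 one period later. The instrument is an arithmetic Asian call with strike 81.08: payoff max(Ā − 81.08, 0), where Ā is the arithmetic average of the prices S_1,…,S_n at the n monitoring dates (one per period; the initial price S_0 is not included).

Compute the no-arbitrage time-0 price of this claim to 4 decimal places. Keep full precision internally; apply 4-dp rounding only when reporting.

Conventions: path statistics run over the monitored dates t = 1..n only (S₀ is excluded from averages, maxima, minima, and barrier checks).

No-arbitrage gives p* = (R−d)/(u−d) = 0.4889: enumerate every path, weight its payoff by its p*-probability, and discount by R^4.
Enumerate all 2^4 = 16 price paths (U = up ×1.28, D = down ×0.83); each path with k up-moves has probability p*^k·(1−p*)^(4−k).
DDDD: Ā=39.7617, payoff=0.0000, prob=0.068243
UDDD: Ā=61.3192, payoff=0.0000, prob=0.065276
DUDD: Ā=54.3442, payoff=0.0000, prob=0.065276
UUDD: Ā=83.8080, payoff=2.7280, prob=0.062438
DDUD: Ā=48.5550, payoff=0.0000, prob=0.065276
UDUD: Ā=74.8800, payoff=0.0000, prob=0.062438
DUUD: Ā=67.9050, payoff=0.0000, prob=0.062438
UUUD: Ā=104.7209, payoff=23.6409, prob=0.059724
DDDU: Ā=43.7499, payoff=0.0000, prob=0.065276
UDDU: Ā=67.4697, payoff=0.0000, prob=0.062438
DUDU: Ā=60.4947, payoff=0.0000, prob=0.062438
UUDU: Ā=93.2931, payoff=12.2131, prob=0.059724
DDUU: Ā=54.7055, payoff=0.0000, prob=0.062438
UDUU: Ā=84.3651, payoff=3.2851, prob=0.059724
DUUU: Ā=77.3901, payoff=0.0000, prob=0.059724
UUUU: Ā=119.3486, payoff=38.2686, prob=0.057127
Price = Σ prob·payoff / R^4 = 4.694019 / 1.215506 = 3.8618

price = 3.8618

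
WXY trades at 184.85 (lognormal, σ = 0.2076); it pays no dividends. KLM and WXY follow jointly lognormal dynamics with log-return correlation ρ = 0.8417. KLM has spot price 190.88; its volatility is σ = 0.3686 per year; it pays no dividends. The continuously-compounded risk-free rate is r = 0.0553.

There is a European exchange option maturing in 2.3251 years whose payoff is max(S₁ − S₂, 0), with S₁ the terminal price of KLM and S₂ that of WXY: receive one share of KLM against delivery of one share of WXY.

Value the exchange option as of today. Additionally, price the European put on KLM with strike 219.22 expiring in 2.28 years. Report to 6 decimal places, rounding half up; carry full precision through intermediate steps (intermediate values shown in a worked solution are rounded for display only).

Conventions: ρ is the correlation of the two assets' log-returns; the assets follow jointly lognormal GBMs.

σ_eff = √(σ₁² + σ₂² − 2ρσ₁σ₂) = √(0.3686² + 0.2076² − 2·0.8417·0.3686·0.2076) = 0.223937
d₁ = (ln(S₁/S₂) + (q₂ − q₁ + σ_eff²/2)T) / (σ_eff√T) = (ln(190.88/184.85) + (0.0 − 0.0 + 0.025074)·2.3251) / 0.341465 = 0.264740
d₂ = d₁ − σ_eff√T = 0.264740 − 0.341465 = -0.076725
N(d₁) = 0.604395,  N(d₂) = 0.469421
V = S₁·e^{−q₁T}·N(d₁) − S₂·e^{−q₂T}·N(d₂) = 115.366940 − 86.772503 = 28.594438
[vanilla: KLM put K=219.22]
σ√T = 0.3686·√2.28 = 0.556574
d₁ = (ln(S/K) + (r+σ²/2)T) / (σ√T) = (ln(190.88/219.22) + (0.0553+0.3686²/2)·2.28) / 0.556574 = (-0.138431 + 0.280971) / 0.556574 = 0.256103
d₂ = d₁ − σ√T = 0.256103 − 0.556574 = -0.300471
e^{−rT} = 0.881541
N(−d₁) = 0.398936,  N(−d₂) = 0.618091
price = K·e^{−rT}·N(−d₂) − S·N(−d₁) = 119.446909 − 76.148819 = 43.298090

exchange price = 28.594438
price(KLM put K=219.22) = 43.298090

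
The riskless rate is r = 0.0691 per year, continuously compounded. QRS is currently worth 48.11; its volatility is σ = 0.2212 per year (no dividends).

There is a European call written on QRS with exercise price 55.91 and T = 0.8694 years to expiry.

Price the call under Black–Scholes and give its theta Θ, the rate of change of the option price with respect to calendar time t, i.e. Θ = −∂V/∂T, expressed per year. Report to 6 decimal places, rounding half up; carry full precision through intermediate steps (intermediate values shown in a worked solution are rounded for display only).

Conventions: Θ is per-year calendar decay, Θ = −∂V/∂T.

σ√T = 0.2212·√0.8694 = 0.206250
d₁ = (ln(S/K) + (r+σ²/2)T) / (σ√T) = (ln(48.11/55.91) + (0.0691+0.2212²/2)·0.8694) / 0.206250 = (-0.150253 + 0.081345) / 0.206250 = -0.334099
d₂ = d₁ − σ√T = -0.334099 − 0.206250 = -0.540349
e^{−rT} = 0.941693
N(d₁) = 0.369153,  N(d₂) = 0.294478
Call price V = S·N(d₁) − K·e^{−rT}·N(d₂) = 17.759927 − 15.504295 = 2.255632
φ(d₁) = (1/√(2π))·e^{−d₁²/2} = 0.377287
Θ = −S·φ(d₁)·σ/(2√T) − r·K·e^{−rT}·N(d₂) = −2.153041 − 1.071347 = -3.224388

price = 2.255632
Θ = -3.224388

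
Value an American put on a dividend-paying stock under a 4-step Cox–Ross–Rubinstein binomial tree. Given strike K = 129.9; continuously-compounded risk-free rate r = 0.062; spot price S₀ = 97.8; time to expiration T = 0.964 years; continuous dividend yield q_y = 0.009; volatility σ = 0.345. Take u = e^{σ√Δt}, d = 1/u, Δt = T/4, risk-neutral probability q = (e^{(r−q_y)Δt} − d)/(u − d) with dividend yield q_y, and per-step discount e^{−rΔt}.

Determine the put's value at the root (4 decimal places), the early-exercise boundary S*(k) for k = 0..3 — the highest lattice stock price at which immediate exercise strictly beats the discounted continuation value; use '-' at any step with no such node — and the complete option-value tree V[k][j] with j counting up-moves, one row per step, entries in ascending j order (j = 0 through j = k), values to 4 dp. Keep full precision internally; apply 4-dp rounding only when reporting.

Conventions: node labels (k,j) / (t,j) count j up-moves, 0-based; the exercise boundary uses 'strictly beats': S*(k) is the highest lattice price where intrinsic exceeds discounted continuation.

Δt=0.24100, u=1.18455, d=0.84420, q=0.49553, disc=e^(-rΔt)=0.98517
k=4 terminal: V=max(K-S,0) → 80.2272 60.2006 32.1000 0.0000 0.0000
k=3: j=0 S=58.8402 intr=71.0598 cont=69.2608 V=71.0598[EX]; j=1 S=82.5627 intr=47.3373 cont=45.5896 V=47.3373[EX]; j=2 S=115.8494 intr=14.0506 cont=15.9534 V=15.9534[hold]; j=3 S=162.5563 intr=0.0000 cont=0.0000 V=0.0000[hold]  S*(3)=82.5627
k=2: j=0 S=69.6994 intr=60.2006 cont=58.4251 V=60.2006[EX]; j=1 S=97.8000 intr=32.1000 cont=31.3143 V=32.1000[EX]; j=2 S=137.2299 intr=0.0000 cont=7.9287 V=7.9287[hold]  S*(2)=97.8000
k=1: j=0 S=82.5627 intr=47.3373 cont=45.5896 V=47.3373[EX]; j=1 S=115.8494 intr=14.0506 cont=19.8240 V=19.8240[hold]  S*(1)=82.5627
k=0: j=0 S=97.8000 intr=32.1000 cont=33.2038 V=33.2038[hold]  S*(0)=-

price = 33.2038
boundary = - 82.5627 97.8000 82.5627
tree:
33.2038
47.3373 19.8240
60.2006 32.1000 7.9287
71.0598 47.3373 15.9534 0.0000
80.2272 60.2006 32.1000 0.0000 0.0000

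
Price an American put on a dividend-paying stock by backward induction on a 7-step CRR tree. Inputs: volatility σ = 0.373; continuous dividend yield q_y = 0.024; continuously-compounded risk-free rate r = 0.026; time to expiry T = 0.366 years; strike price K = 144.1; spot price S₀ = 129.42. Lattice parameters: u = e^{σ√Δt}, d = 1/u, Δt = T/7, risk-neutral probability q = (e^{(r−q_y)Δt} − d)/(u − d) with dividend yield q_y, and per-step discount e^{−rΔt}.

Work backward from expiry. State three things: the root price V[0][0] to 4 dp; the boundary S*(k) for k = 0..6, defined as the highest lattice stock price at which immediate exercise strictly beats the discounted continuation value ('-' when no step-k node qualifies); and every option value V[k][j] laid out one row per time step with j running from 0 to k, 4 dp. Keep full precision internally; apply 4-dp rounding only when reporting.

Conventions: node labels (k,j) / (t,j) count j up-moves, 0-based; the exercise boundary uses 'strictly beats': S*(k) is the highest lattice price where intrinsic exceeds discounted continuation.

Δt=0.05229  u=1.08903  d=0.91825  q=0.47930  discount=0.99864
step 7 (expiry): payoffs max(K−S,0) = 72.8618 59.6119 43.8977 25.2607 3.1573 0.0000 0.0000 0.0000
step 6: (k=6,j=0): S=77.5808, K−S=66.5192, hold=66.4207 ⇒ V=66.5192 exercise | (k=6,j=1): S=92.0104, K−S=52.0896, hold=52.0093 ⇒ V=52.0896 exercise | (k=6,j=2): S=109.1237, K−S=34.9763, hold=34.9174 ⇒ V=34.9763 exercise | (k=6,j=3): S=129.4200, K−S=14.6800, hold=14.6465 ⇒ V=14.6800 exercise | (k=6,j=4): S=153.4913, K−S=0.0000, hold=1.6418 ⇒ V=1.6418 continue | (k=6,j=5): S=182.0397, K−S=0.0000, hold=0.0000 ⇒ V=0.0000 continue | (k=6,j=6): S=215.8979, K−S=0.0000, hold=0.0000 ⇒ V=0.0000 continue  boundary S*=129.4200
step 5: (k=5,j=0): S=84.4881, K−S=59.6119, hold=59.5221 ⇒ V=59.6119 exercise | (k=5,j=1): S=100.2023, K−S=43.8977, hold=43.8276 ⇒ V=43.8977 exercise | (k=5,j=2): S=118.8393, K−S=25.2607, hold=25.2139 ⇒ V=25.2607 exercise | (k=5,j=3): S=140.9427, K−S=3.1573, hold=8.4193 ⇒ V=8.4193 continue | (k=5,j=4): S=167.1571, K−S=0.0000, hold=0.8537 ⇒ V=0.8537 continue | (k=5,j=5): S=198.2473, K−S=0.0000, hold=0.0000 ⇒ V=0.0000 continue  boundary S*=118.8393
step 4: (k=4,j=0): S=92.0104, K−S=52.0896, hold=52.0093 ⇒ V=52.0896 exercise | (k=4,j=1): S=109.1237, K−S=34.9763, hold=34.9174 ⇒ V=34.9763 exercise | (k=4,j=2): S=129.4200, K−S=14.6800, hold=17.1652 ⇒ V=17.1652 continue | (k=4,j=3): S=153.4913, K−S=0.0000, hold=4.7866 ⇒ V=4.7866 continue | (k=4,j=4): S=182.0397, K−S=0.0000, hold=0.4439 ⇒ V=0.4439 continue  boundary S*=109.1237
step 3: (k=3,j=0): S=100.2023, K−S=43.8977, hold=43.8276 ⇒ V=43.8977 exercise | (k=3,j=1): S=118.8393, K−S=25.2607, hold=26.4035 ⇒ V=26.4035 continue | (k=3,j=2): S=140.9427, K−S=3.1573, hold=11.2168 ⇒ V=11.2168 continue | (k=3,j=3): S=167.1571, K−S=0.0000, hold=2.7015 ⇒ V=2.7015 continue  boundary S*=100.2023
step 2: (k=2,j=0): S=109.1237, K−S=34.9763, hold=35.4644 ⇒ V=35.4644 continue | (k=2,j=1): S=129.4200, K−S=14.6800, hold=19.0985 ⇒ V=19.0985 continue | (k=2,j=2): S=153.4913, K−S=0.0000, hold=7.1257 ⇒ V=7.1257 continue  boundary S*=-
step 1: (k=1,j=0): S=118.8393, K−S=25.2607, hold=27.5827 ⇒ V=27.5827 continue | (k=1,j=1): S=140.9427, K−S=3.1573, hold=13.3418 ⇒ V=13.3418 continue  boundary S*=-
step 0: (k=0,j=0): S=129.4200, K−S=14.6800, hold=20.7288 ⇒ V=20.7288 continue  boundary S*=-

price = 20.7288
boundary = - - - 100.2023 109.1237 118.8393 129.4200
tree:
20.7288
27.5827 13.3418
35.4644 19.0985 7.1257
43.8977 26.4035 11.2168 2.7015
52.0896 34.9763 17.1652 4.7866 0.4439
59.6119 43.8977 25.2607 8.4193 0.8537 0.0000
66.5192 52.0896 34.9763 14.6800 1.6418 0.0000 0.0000
72.8618 59.6119 43.8977 25.2607 3.1573 0.0000 0.0000 0.0000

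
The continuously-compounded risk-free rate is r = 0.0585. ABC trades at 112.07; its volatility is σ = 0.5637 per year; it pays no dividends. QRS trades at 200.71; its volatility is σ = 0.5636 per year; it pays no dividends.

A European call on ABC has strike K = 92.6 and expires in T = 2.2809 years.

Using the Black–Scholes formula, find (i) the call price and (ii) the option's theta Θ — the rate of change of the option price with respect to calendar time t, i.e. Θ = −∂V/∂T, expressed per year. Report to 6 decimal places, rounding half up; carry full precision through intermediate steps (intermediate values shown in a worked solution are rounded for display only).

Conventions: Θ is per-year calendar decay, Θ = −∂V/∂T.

price = 49.470303
Θ = -8.312570

σ√T = 0.5637·√2.2809 = 0.851336
d₁ = (ln(S/K) + (r+σ²/2)T) / (σ√T) = (ln(112.07/92.6) + (0.0585+0.5637²/2)·2.2809) / 0.851336 = (0.190835 + 0.495819) / 0.851336 = 0.806560
d₂ = d₁ − σ√T = 0.806560 − 0.851336 = -0.044776
e^{−rT} = 0.875086
N(d₁) = 0.790040,  N(d₂) = 0.482143
Call price V = S·N(d₁) − K·e^{−rT}·N(d₂) = 88.539786 − 39.069483 = 49.470303
φ(d₁) = (1/√(2π))·e^{−d₁²/2} = 0.288169
Θ = −S·φ(d₁)·σ/(2√T) − r·K·e^{−rT}·N(d₂) = −6.027005 − 2.285565 = -8.312570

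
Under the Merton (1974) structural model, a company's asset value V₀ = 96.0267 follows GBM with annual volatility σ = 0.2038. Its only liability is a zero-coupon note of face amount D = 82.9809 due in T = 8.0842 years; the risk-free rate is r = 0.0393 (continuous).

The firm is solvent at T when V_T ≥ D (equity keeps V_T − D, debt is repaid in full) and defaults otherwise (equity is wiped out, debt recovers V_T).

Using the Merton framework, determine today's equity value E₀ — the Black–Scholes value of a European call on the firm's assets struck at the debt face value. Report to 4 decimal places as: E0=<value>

E0=40.8046

With assets at 96.0267 and a single debt payment of 82.9809 at 8.0842 years:
d₁ = [ln(V₀/D) + (r + σ²/2)T] / (σ√T)
   = [ln(96.0267/82.9809) + (0.0393 + 0.5·0.2038²)·8.0842] / (0.2038·√8.0842)
   = [0.146016 + 0.485595] / 0.579459 = 1.090002
d₂ = d₁ − σ√T = 1.090002 − 0.579459 = 0.510543
N(d₁) = 0.862144,  N(d₂) = 0.695164,  e^(−rT) = 0.727815
E₀ = V₀·N(d₁) − D·e^(−rT)·N(d₂)
   = 96.0267·0.862144 − 82.9809·0.727815·0.695164 = 40.804580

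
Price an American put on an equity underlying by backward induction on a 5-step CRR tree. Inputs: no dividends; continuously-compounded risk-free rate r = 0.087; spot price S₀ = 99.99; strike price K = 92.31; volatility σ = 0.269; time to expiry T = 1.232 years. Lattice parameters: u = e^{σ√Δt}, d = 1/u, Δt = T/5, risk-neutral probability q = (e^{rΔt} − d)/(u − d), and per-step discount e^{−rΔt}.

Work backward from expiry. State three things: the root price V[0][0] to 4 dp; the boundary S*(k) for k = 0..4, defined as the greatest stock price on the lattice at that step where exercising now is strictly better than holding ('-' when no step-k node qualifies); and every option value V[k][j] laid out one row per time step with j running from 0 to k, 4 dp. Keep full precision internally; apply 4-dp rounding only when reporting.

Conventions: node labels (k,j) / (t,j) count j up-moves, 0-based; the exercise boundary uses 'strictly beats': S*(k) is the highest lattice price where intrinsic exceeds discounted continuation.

price = 5.1572
boundary = - - 76.5553 66.9862 76.5553
tree:
5.1572
9.1755 2.0410
15.7547 4.1025 0.4185
25.3238 8.1204 0.9449 0.0000
33.6969 15.7547 2.1338 0.0000 0.0000
41.0234 25.3238 4.8185 0.0000 0.0000 0.0000

Δt=0.24640  u=1.14285  d=0.87500  q=0.54756  discount=0.97879
step 5 (expiry): payoffs max(K−S,0) = 41.0234 25.3238 4.8185 0.0000 0.0000 0.0000
step 4: (k=4,j=0): S=58.6131, K−S=33.6969, hold=31.7392 ⇒ V=33.6969 exercise | (k=4,j=1): S=76.5553, K−S=15.7547, hold=13.7969 ⇒ V=15.7547 exercise | (k=4,j=2): S=99.9900, K−S=0.0000, hold=2.1338 ⇒ V=2.1338 continue | (k=4,j=3): S=130.5983, K−S=0.0000, hold=0.0000 ⇒ V=0.0000 continue | (k=4,j=4): S=170.5763, K−S=0.0000, hold=0.0000 ⇒ V=0.0000 continue  boundary S*=76.5553
step 3: (k=3,j=0): S=66.9862, K−S=25.3238, hold=23.3661 ⇒ V=25.3238 exercise | (k=3,j=1): S=87.4915, K−S=4.8185, hold=8.1204 ⇒ V=8.1204 continue | (k=3,j=2): S=114.2739, K−S=0.0000, hold=0.9449 ⇒ V=0.9449 continue | (k=3,j=3): S=149.2547, K−S=0.0000, hold=0.0000 ⇒ V=0.0000 continue  boundary S*=66.9862
step 2: (k=2,j=0): S=76.5553, K−S=15.7547, hold=15.5666 ⇒ V=15.7547 exercise | (k=2,j=1): S=99.9900, K−S=0.0000, hold=4.1025 ⇒ V=4.1025 continue | (k=2,j=2): S=130.5983, K−S=0.0000, hold=0.4185 ⇒ V=0.4185 continue  boundary S*=76.5553
step 1: (k=1,j=0): S=87.4915, K−S=4.8185, hold=9.1755 ⇒ V=9.1755 continue | (k=1,j=1): S=114.2739, K−S=0.0000, hold=2.0410 ⇒ V=2.0410 continue  boundary S*=-
step 0: (k=0,j=0): S=99.9900, K−S=0.0000, hold=5.1572 ⇒ V=5.1572 continue  boundary S*=-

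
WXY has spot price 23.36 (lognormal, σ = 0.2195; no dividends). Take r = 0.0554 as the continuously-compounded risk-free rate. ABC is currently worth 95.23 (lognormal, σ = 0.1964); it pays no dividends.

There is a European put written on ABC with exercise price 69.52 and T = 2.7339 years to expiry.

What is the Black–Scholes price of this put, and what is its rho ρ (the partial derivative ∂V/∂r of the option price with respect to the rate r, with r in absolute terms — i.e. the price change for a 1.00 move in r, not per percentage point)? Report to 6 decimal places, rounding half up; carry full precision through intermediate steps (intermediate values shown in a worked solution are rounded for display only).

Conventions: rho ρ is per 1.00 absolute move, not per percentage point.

σ√T = 0.1964·√2.7339 = 0.324738
d₁ = (ln(S/K) + (r+σ²/2)T) / (σ√T) = (ln(95.23/69.52) + (0.0554+0.1964²/2)·2.7339) / 0.324738 = (0.314681 + 0.204185) / 0.324738 = 1.597800
d₂ = d₁ − σ√T = 1.597800 − 0.324738 = 1.273062
e^{−rT} = 0.859454
N(−d₁) = 0.055044,  N(−d₂) = 0.101498
Put price V = K·e^{−rT}·N(−d₂) − S·N(−d₁) = 6.064430 − 5.241819 = 0.822611
ρ = −K·T·e^{−rT}·N(−d₂) = -16.579545

price = 0.822611
ρ = -16.579545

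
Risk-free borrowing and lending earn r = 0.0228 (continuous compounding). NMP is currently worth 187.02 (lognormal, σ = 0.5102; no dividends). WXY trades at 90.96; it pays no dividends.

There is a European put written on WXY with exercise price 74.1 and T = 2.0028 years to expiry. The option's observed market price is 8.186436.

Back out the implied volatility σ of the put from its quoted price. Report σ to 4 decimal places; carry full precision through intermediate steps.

At σ = 0.3634 the Black–Scholes value reproduces the quote:
σ√T = 0.3634·√2.0028 = 0.514285
d₁ = (ln(S/K) + (r+σ²/2)T) / (σ√T) = (ln(90.96/74.1) + (0.0228+0.3634²/2)·2.0028) / 0.514285 = (0.205004 + 0.177908) / 0.514285 = 0.744554
d₂ = d₁ − σ√T = 0.744554 − 0.514285 = 0.230269
e^{−rT} = 0.955363
N(−d₁) = 0.228271,  N(−d₂) = 0.408941
V = K·e^{−rT}·N(−d₂) − S·N(−d₁) = 28.949950 − 20.763514 = 8.186436 (the quoted price), and the Black–Scholes price is strictly increasing in σ, so σ is unique

sigma = 0.3634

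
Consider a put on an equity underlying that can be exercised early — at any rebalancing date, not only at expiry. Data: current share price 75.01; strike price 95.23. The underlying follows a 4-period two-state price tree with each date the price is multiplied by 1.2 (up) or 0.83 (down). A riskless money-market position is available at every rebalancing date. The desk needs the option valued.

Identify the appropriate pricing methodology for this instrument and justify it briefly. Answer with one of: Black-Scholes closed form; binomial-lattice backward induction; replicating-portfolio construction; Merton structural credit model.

framework: binomial-lattice backward induction

Key observation: an American put (K = 95.23, S₀ = 75.01) on a 4-date tree has no closed form — the optimal stopping decision is embedded and must be resolved recursively from expiry.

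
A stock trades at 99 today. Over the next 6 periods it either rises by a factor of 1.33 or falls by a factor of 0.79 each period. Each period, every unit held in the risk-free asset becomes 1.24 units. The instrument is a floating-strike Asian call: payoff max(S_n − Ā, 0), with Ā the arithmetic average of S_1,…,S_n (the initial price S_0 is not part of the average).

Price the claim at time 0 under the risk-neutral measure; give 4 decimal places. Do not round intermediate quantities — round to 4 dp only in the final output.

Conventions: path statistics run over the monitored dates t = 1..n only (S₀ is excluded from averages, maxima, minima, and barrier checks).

Risk-neutral up-probability p* = (R−d)/(u−d) = (1.24−0.79)/(1.33−0.79) = 0.8333; the claim prices as the p*-weighted sum of path payoffs discounted by R^6.
Enumerate all 2^6 = 64 price paths (U = up ×1.33, D = down ×0.79); each path with k up-moves has probability p*^k·(1−p*)^(6−k).
DDDDDD: Ā=46.9826, payoff=0.0000, prob=0.000021
UDDDDD: Ā=79.0974, payoff=0.0000, prob=0.000107
DUDDDD: Ā=70.1874, payoff=0.0000, prob=0.000107
UUDDDD: Ā=118.1635, payoff=0.0000, prob=0.000536
DDUDDD: Ā=63.1485, payoff=0.0000, prob=0.000107
UDUDDD: Ā=106.3132, payoff=0.0000, prob=0.000536
DUUDDD: Ā=97.4032, payoff=0.0000, prob=0.000536
UUUDDD: Ā=163.9827, payoff=0.0000, prob=0.002679
DDDUDD: Ā=57.5877, payoff=0.0000, prob=0.000107
UDDUDD: Ā=96.9515, payoff=0.0000, prob=0.000536
DUDUDD: Ā=88.0415, payoff=0.0000, prob=0.000536
UUDUDD: Ā=148.2218, payoff=0.0000, prob=0.002679
DDUUDD: Ā=81.0026, payoff=0.0000, prob=0.000536
UDUUDD: Ā=136.3715, payoff=0.0000, prob=0.002679
DUUUDD: Ā=127.4615, payoff=0.0000, prob=0.002679
UUUUDD: Ā=214.5870, payoff=0.0000, prob=0.013396
DDDDUD: Ā=53.1948, payoff=0.0000, prob=0.000107
UDDDUD: Ā=89.5557, payoff=0.0000, prob=0.000536
DUDDUD: Ā=80.6457, payoff=0.0000, prob=0.000536
UUDDUD: Ā=135.7706, payoff=0.0000, prob=0.002679
DDUDUD: Ā=73.6068, payoff=0.0000, prob=0.000536
UDUDUD: Ā=123.9203, payoff=0.0000, prob=0.002679
DUUDUD: Ā=115.0103, payoff=0.0000, prob=0.002679
UUUDUD: Ā=193.6250, payoff=0.0000, prob=0.013396
DDDUUD: Ā=68.0461, payoff=0.1637, prob=0.000536
UDDUUD: Ā=114.5586, payoff=0.2756, prob=0.002679
DUDUUD: Ā=105.6486, payoff=9.1856, prob=0.002679
UUDUUD: Ā=177.8641, payoff=15.4644, prob=0.013396
DDUUUD: Ā=98.6097, payoff=16.2245, prob=0.002679
UDUUUD: Ā=166.0138, payoff=27.3147, prob=0.013396
DUUUUD: Ā=157.1038, payoff=36.2247, prob=0.013396
UUUUUD: Ā=264.4912, payoff=60.9859, prob=0.066980
DDDDDU: Ā=49.7243, payoff=0.0000, prob=0.000107
UDDDDU: Ā=83.7131, payoff=0.0000, prob=0.000536
DUDDDU: Ā=74.8031, payoff=0.0000, prob=0.000536
UUDDDU: Ā=125.9343, payoff=0.0000, prob=0.002679
DDUDDU: Ā=67.7642, payoff=0.4456, prob=0.000536
UDUDDU: Ā=114.0840, payoff=0.7503, prob=0.002679
DUUDDU: Ā=105.1740, payoff=9.6603, prob=0.002679
UUUDDU: Ā=177.0650, payoff=16.2635, prob=0.013396
DDDUDU: Ā=62.2034, payoff=6.0064, prob=0.000536
UDDUDU: Ā=104.7222, payoff=10.1120, prob=0.002679
DUDUDU: Ā=95.8122, payoff=19.0220, prob=0.002679
UUDUDU: Ā=161.3041, payoff=32.0244, prob=0.013396
DDUUDU: Ā=88.7733, payoff=26.0609, prob=0.002679
UDUUDU: Ā=149.4538, payoff=43.8747, prob=0.013396
DUUUDU: Ā=140.5438, payoff=52.7847, prob=0.013396
UUUUDU: Ā=236.6118, payoff=88.8654, prob=0.066980
DDDDUU: Ā=57.8105, payoff=10.3994, prob=0.000536
UDDDUU: Ā=97.3265, payoff=17.5078, prob=0.002679
DUDDUU: Ā=88.4165, payoff=26.4178, prob=0.002679
UUDDUU: Ā=148.8530, payoff=44.4755, prob=0.013396
DDUDUU: Ā=81.3776, payoff=33.4567, prob=0.002679
UDUDUU: Ā=137.0027, payoff=56.3258, prob=0.013396
DUUDUU: Ā=128.0927, payoff=65.2358, prob=0.013396
UUUDUU: Ā=215.6498, payoff=109.8274, prob=0.066980
DDDUUU: Ā=75.8168, payoff=39.0174, prob=0.002679
UDDUUU: Ā=127.6410, payoff=65.6875, prob=0.013396
DUDUUU: Ā=118.7310, payoff=74.5975, prob=0.013396
UUDUUU: Ā=199.8889, payoff=125.5883, prob=0.066980
DDUUUU: Ā=111.6921, payoff=81.6364, prob=0.013396
UDUUUU: Ā=188.0386, payoff=137.4386, prob=0.066980
DUUUUU: Ā=179.1286, payoff=146.3486, prob=0.066980
UUUUUU: Ā=301.5709, payoff=246.3843, prob=0.334898
Price = Σ prob·payoff / R^6 = 136.089214 / 3.635215 = 37.4364

price = 37.4364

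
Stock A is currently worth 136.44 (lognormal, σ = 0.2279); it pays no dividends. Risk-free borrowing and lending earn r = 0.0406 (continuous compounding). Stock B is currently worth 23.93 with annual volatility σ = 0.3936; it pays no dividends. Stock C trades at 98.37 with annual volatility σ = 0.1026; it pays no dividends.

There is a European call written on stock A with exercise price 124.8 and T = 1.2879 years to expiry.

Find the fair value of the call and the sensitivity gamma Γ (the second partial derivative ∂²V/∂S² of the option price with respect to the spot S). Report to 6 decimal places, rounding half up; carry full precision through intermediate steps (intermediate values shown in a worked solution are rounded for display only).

σ√T = 0.2279·√1.2879 = 0.258634
d₁ = (ln(S/K) + (r+σ²/2)T) / (σ√T) = (ln(136.44/124.8) + (0.0406+0.2279²/2)·1.2879) / 0.258634 = (0.089173 + 0.085734) / 0.258634 = 0.676273
d₂ = d₁ − σ√T = 0.676273 − 0.258634 = 0.417639
e^{−rT} = 0.949055
N(d₁) = 0.750566,  N(d₂) = 0.661894
Call price V = S·N(d₁) − K·e^{−rT}·N(d₂) = 102.407250 − 78.396115 = 24.011136
φ(d₁) = (1/√(2π))·e^{−d₁²/2} = 0.317394
Γ = φ(d₁) / (S·σ·√T) = 0.008994

price = 24.011136
Γ = 0.008994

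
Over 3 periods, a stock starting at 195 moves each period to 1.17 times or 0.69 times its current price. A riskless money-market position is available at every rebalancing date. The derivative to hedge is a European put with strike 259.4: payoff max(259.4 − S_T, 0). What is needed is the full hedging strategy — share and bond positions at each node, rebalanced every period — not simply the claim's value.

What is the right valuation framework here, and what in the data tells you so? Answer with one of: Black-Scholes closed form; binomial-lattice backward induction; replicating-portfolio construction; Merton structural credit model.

framework: replicating-portfolio construction

Key observation: the mandate to exhibit the hedge at every date and state singles out the replicating-portfolio construction on the 3-period tree with factors 1.17 and 0.69 from 195.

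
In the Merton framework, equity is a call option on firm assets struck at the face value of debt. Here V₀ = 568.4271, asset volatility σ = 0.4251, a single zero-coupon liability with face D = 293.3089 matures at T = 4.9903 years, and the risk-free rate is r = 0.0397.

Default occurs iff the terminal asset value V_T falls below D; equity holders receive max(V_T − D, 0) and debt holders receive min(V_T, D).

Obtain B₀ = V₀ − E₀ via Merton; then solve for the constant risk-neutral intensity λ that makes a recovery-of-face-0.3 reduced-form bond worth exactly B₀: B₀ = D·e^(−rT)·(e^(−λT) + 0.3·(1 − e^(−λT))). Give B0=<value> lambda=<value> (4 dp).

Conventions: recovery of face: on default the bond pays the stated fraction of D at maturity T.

B0=207.9952 lambda=0.0431

Equity is a call on the firm's assets struck at D = 293.3089:
d₁ = [ln(V₀/D) + (r + σ²/2)T] / (σ√T)
   = [ln(568.4271/293.3089) + (0.0397 + 0.5·0.4251²)·4.9903] / (0.4251·√4.9903)
   = [0.661647 + 0.649013] / 0.949630 = 1.380180
d₂ = d₁ − σ√T = 1.380180 − 0.949630 = 0.430550
N(d₁) = 0.916234,  N(d₂) = 0.666602,  e^(−rT) = 0.820276
E₀ = V₀·N(d₁) − D·e^(−rT)·N(d₂)
   = 568.4271·0.916234 − 293.3089·0.820276·0.666602 = 360.431879
B₀ = V₀ − E₀ = 568.4271 − 360.431879 = 207.995221
e^(−λT) = (B₀·e^(rT)/D − 0.3)/(1 − 0.3) = (207.9952·1.219102/293.3089 − 0.3)/0.7 = 0.80643792
λ = −ln(0.80643792)/4.9903 = 0.043109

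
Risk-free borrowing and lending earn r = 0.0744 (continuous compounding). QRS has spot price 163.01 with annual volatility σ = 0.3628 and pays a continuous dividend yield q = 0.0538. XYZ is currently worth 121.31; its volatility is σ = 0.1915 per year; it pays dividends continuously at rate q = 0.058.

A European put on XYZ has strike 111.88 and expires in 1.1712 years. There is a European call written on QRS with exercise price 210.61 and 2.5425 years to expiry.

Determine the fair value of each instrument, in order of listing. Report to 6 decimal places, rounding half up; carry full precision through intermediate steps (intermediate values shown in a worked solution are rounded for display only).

[XYZ put K=111.88]
σ√T = 0.1915·√1.1712 = 0.207245
d₁ = (ln(S/K) + (r−q+σ²/2)T) / (σ√T) = (ln(121.31/111.88) + (0.0744−0.058+0.1915²/2)·1.1712) / 0.207245 = (0.080922 + 0.040683) / 0.207245 = 0.586771
d₂ = d₁ − σ√T = 0.586771 − 0.207245 = 0.379525
e^{−rT} = 0.916551
e^{−qT} = 0.934326
N(−d₁) = 0.278679,  N(−d₂) = 0.352149
price = K·e^{−rT}·N(−d₂) − S·e^{−qT}·N(−d₁) = 36.110666 − 31.586336 = 4.524330
[QRS call K=210.61]
σ√T = 0.3628·√2.5425 = 0.578493
d₁ = (ln(S/K) + (r−q+σ²/2)T) / (σ√T) = (ln(163.01/210.61) + (0.0744−0.0538+0.3628²/2)·2.5425) / 0.578493 = (-0.256197 + 0.219702) / 0.578493 = -0.063085
d₂ = d₁ − σ√T = -0.063085 − 0.578493 = -0.641578
e^{−rT} = 0.827652
e^{−qT} = 0.872156
N(d₁) = 0.474849,  N(d₂) = 0.260574
price = S·e^{−qT}·N(d₁) − K·e^{−rT}·N(d₂) = 67.509441 − 45.421099 = 22.088342

price(XYZ put K=111.88) = 4.524330
price(QRS call K=210.61) = 22.088342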